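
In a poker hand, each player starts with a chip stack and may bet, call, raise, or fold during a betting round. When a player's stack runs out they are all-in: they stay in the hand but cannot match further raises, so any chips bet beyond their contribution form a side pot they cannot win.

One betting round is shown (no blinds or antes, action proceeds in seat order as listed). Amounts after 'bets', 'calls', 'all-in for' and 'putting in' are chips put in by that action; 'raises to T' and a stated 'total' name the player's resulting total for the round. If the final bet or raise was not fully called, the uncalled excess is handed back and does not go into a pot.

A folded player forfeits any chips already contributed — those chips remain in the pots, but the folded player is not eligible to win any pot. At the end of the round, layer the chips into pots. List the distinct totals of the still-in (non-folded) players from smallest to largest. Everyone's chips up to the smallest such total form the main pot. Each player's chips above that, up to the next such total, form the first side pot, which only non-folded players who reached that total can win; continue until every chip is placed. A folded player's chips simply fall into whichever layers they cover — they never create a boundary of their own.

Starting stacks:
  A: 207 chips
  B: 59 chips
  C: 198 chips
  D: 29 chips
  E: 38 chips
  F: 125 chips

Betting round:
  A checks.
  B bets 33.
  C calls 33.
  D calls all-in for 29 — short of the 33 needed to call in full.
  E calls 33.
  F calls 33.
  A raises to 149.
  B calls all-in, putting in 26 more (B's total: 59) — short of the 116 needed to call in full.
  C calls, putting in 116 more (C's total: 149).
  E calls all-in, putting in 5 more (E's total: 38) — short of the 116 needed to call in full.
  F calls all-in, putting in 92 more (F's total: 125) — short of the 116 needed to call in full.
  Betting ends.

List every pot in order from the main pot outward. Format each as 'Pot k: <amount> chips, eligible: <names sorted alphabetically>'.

Contributions: A=149, B=59, C=149, D=29, E=38, F=125
Pot levels (distinct totals of non-folded players): 29, 38, 59, 125, 149
Layer 1-29: 29 each from A, B, C, D, E, F = 29*6 = 174 chips; eligible A, B, C, D, E, F
Layer 30-38: 9 each from A, B, C, E, F = 9*5 = 45 chips; eligible A, B, C, E, F
Layer 39-59: 21 each from A, B, C, F = 21*4 = 84 chips; eligible A, B, C, F
Layer 60-125: 66 each from A, C, F = 66*3 = 198 chips; eligible A, C, F
Layer 126-149: 24 each from A, C = 24*2 = 48 chips; eligible A, C

Pot 1: 174 chips, eligible: A, B, C, D, E, F
Pot 2: 45 chips, eligible: A, B, C, E, F
Pot 3: 84 chips, eligible: A, B, C, F
Pot 4: 198 chips, eligible: A, C, F
Pot 5: 48 chips, eligible: A, C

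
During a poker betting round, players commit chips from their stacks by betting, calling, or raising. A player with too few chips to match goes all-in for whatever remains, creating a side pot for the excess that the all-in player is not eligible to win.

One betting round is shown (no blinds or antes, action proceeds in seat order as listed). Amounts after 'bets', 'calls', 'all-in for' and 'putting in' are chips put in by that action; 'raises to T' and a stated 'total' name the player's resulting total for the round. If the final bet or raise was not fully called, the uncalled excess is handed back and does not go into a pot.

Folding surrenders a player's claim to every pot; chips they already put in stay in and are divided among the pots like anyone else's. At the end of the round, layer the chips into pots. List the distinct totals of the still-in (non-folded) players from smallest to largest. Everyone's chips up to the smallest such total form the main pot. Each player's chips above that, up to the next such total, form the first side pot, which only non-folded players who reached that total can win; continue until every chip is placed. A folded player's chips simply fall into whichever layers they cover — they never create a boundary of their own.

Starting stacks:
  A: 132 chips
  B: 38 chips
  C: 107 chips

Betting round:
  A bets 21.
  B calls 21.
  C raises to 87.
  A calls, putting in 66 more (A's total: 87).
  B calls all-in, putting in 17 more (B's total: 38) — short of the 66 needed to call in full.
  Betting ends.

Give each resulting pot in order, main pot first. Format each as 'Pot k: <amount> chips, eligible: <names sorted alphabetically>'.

Contributions: A=87, B=38, C=87
Pot levels (distinct totals of non-folded players): 38, 87
Layer 1-38: 38 each from A, B, C = 38*3 = 114 chips; eligible A, B, C
Layer 39-87: 49 each from A, C = 49*2 = 98 chips; eligible A, C

Pot 1: 114 chips, eligible: A, B, C
Pot 2: 98 chips, eligible: A, C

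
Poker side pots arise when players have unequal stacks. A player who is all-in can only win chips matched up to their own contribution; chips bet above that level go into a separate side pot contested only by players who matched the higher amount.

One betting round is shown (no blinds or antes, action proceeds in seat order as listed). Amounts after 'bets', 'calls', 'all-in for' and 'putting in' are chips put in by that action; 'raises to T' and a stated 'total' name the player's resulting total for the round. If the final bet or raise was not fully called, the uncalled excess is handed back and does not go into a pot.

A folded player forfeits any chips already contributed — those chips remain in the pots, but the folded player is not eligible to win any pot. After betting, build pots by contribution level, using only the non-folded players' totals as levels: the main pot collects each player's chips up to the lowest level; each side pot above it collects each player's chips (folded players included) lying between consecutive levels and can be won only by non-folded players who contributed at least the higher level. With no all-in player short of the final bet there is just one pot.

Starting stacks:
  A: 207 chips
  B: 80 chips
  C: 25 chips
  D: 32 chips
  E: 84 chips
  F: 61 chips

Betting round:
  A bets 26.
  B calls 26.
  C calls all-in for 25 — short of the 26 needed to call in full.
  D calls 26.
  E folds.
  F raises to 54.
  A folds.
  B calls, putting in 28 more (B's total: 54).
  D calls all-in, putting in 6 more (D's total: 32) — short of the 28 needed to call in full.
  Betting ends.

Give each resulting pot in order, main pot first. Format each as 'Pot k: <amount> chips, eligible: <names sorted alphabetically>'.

Pot 1: 125 chips, eligible: B, C, D, F
Pot 2: 22 chips, eligible: B, D, F
Pot 3: 44 chips, eligible: B, F

Derivation:
Contributions: A=26, B=54, C=25, D=32, F=54
Folded: A, E
Pot levels (distinct totals of non-folded players): 25, 32, 54
Layer 1-25: 25 each from A, B, C, D, F = 25*5 = 125 chips; eligible B, C, D, F
Layer 26-32: A 1 + B 7 + D 7 + F 7 = 22 chips; eligible B, D, F
Layer 33-54: 22 each from B, F = 22*2 = 44 chips; eligible B, F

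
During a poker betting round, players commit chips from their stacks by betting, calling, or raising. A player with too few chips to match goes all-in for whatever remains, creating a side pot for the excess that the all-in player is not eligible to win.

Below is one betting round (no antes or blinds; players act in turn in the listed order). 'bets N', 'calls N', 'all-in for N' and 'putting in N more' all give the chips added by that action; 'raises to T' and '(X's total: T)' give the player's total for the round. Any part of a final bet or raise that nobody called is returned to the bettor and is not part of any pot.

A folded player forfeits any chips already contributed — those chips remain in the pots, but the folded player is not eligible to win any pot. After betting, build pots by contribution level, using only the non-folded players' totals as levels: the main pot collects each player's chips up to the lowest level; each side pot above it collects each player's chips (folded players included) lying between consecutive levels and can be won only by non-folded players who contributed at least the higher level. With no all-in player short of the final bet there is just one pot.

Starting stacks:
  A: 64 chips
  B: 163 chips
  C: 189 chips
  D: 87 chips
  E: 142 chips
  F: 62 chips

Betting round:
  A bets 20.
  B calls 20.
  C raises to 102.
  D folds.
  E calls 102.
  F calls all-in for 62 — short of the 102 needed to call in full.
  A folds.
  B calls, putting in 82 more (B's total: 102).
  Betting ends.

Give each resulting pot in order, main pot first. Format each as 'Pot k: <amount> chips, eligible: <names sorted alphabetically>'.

Pot 1: 268 chips, eligible: B, C, E, F
Pot 2: 120 chips, eligible: B, C, E

Derivation:
Contributions: A=20, B=102, C=102, E=102, F=62
Folded: A, D
Pot levels (distinct totals of non-folded players): 62, 102
Layer 1-62: A 20 + B 62 + C 62 + E 62 + F 62 = 268 chips; eligible B, C, E, F
Layer 63-102: 40 each from B, C, E = 40*3 = 120 chips; eligible B, C, E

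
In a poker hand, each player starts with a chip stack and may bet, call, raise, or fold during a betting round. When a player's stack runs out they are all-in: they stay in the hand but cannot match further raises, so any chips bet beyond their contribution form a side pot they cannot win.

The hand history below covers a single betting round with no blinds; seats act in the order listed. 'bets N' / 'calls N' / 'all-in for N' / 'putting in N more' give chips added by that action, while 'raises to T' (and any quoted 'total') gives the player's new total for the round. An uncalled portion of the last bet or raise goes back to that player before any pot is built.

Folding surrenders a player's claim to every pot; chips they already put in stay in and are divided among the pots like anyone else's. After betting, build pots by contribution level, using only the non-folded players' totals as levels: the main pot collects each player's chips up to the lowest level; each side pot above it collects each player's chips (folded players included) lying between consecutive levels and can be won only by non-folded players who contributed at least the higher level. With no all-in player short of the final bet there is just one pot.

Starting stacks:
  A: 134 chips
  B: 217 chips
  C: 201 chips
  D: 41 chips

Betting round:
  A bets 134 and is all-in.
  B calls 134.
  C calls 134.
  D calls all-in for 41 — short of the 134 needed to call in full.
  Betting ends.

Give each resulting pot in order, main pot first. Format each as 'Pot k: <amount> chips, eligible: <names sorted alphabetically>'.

Pot 1: 164 chips, eligible: A, B, C, D
Pot 2: 279 chips, eligible: A, B, C

Derivation:
Contributions: A=134, B=134, C=134, D=41
Pot levels (distinct totals of non-folded players): 41, 134
Layer 1-41: 41 each from A, B, C, D = 41*4 = 164 chips; eligible A, B, C, D
Layer 42-134: 93 each from A, B, C = 93*3 = 279 chips; eligible A, B, C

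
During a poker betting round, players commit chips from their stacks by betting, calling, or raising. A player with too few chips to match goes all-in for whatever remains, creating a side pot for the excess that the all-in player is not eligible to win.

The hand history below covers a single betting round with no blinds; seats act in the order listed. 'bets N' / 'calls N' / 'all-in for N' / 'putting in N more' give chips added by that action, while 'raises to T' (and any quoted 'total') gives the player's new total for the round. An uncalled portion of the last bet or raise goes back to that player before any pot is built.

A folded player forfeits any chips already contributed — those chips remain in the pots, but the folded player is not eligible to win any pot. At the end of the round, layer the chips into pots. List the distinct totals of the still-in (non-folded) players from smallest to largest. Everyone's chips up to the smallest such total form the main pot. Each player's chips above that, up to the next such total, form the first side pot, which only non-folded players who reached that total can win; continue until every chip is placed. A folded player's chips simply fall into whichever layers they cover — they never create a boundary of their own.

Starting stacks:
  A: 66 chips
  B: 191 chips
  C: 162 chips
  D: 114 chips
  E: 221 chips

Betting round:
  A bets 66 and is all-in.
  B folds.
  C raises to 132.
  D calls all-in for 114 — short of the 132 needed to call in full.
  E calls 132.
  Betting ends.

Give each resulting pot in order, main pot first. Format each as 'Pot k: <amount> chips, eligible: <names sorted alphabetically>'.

Pot 1: 264 chips, eligible: A, C, D, E
Pot 2: 144 chips, eligible: C, D, E
Pot 3: 36 chips, eligible: C, E

Derivation:
Contributions: A=66, C=132, D=114, E=132
Folded: B
Pot levels (distinct totals of non-folded players): 66, 114, 132
Layer 1-66: 66 each from A, C, D, E = 66*4 = 264 chips; eligible A, C, D, E
Layer 67-114: 48 each from C, D, E = 48*3 = 144 chips; eligible C, D, E
Layer 115-132: 18 each from C, E = 18*2 = 36 chips; eligible C, E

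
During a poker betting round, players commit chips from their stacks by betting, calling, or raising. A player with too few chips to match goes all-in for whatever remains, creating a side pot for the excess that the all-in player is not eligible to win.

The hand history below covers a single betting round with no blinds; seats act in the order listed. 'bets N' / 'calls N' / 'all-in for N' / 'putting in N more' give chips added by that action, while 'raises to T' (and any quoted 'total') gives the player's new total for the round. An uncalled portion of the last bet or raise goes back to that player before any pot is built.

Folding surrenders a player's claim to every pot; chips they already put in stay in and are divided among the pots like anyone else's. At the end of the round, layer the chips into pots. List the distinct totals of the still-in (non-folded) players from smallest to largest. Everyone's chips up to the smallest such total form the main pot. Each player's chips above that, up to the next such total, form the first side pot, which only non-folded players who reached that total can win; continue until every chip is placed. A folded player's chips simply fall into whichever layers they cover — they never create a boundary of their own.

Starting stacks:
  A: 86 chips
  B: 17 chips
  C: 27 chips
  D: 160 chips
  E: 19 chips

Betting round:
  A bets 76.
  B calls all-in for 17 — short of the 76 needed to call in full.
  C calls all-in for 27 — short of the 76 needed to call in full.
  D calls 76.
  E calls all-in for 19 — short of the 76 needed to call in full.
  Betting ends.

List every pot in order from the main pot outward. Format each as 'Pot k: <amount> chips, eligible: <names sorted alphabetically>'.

Pot 1: 85 chips, eligible: A, B, C, D, E
Pot 2: 8 chips, eligible: A, C, D, E
Pot 3: 24 chips, eligible: A, C, D
Pot 4: 98 chips, eligible: A, D

Derivation:
Contributions: A=76, B=17, C=27, D=76, E=19
Pot levels (distinct totals of non-folded players): 17, 19, 27, 76
Layer 1-17: 17 each from A, B, C, D, E = 17*5 = 85 chips; eligible A, B, C, D, E
Layer 18-19: 2 each from A, C, D, E = 2*4 = 8 chips; eligible A, C, D, E
Layer 20-27: 8 each from A, C, D = 8*3 = 24 chips; eligible A, C, D
Layer 28-76: 49 each from A, D = 49*2 = 98 chips; eligible A, D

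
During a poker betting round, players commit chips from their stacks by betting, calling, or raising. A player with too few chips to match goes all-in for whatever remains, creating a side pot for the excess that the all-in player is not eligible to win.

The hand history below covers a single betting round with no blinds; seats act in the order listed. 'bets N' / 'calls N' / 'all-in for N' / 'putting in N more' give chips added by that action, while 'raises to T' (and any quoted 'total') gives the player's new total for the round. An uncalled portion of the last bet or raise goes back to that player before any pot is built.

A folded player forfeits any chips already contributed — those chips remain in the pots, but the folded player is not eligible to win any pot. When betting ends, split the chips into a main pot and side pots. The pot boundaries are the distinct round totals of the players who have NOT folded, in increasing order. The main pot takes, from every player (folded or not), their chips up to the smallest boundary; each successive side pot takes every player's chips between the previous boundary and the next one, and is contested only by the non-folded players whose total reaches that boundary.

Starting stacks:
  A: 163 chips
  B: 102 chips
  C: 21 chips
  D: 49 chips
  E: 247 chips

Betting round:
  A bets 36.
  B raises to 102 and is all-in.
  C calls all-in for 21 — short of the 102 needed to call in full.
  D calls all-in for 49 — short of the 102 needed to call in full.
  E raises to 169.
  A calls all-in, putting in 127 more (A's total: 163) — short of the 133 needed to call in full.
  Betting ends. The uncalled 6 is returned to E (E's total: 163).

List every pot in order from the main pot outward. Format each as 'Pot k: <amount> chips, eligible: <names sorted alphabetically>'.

Contributions (after 6 returned to E): A=163, B=102, C=21, D=49, E=163
Pot levels (distinct totals of non-folded players): 21, 49, 102, 163
Layer 1-21: 21 each from A, B, C, D, E = 21*5 = 105 chips; eligible A, B, C, D, E
Layer 22-49: 28 each from A, B, D, E = 28*4 = 112 chips; eligible A, B, D, E
Layer 50-102: 53 each from A, B, E = 53*3 = 159 chips; eligible A, B, E
Layer 103-163: 61 each from A, E = 61*2 = 122 chips; eligible A, E

Pot 1: 105 chips, eligible: A, B, C, D, E
Pot 2: 112 chips, eligible: A, B, D, E
Pot 3: 159 chips, eligible: A, B, E
Pot 4: 122 chips, eligible: A, E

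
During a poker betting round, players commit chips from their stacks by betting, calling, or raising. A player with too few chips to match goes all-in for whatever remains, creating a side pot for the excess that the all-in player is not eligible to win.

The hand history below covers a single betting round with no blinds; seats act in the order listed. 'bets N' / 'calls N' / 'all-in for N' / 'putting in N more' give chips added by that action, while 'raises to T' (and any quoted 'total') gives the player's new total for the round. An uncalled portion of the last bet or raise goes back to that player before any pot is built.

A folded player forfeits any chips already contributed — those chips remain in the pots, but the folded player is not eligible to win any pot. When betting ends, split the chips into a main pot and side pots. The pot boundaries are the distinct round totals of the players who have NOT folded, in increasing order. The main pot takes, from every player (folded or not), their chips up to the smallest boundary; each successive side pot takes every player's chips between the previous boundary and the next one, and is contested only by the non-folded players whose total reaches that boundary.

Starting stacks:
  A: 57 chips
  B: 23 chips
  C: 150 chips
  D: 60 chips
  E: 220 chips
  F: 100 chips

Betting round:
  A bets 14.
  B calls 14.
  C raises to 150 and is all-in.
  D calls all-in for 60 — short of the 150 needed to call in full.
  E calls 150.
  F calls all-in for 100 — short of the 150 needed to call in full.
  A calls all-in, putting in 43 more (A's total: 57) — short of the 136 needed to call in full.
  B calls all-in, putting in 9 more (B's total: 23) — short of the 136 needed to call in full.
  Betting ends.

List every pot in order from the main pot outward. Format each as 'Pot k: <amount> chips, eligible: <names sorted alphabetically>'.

Contributions: A=57, B=23, C=150, D=60, E=150, F=100
Pot levels (distinct totals of non-folded players): 23, 57, 60, 100, 150
Layer 1-23: 23 each from A, B, C, D, E, F = 23*6 = 138 chips; eligible A, B, C, D, E, F
Layer 24-57: 34 each from A, C, D, E, F = 34*5 = 170 chips; eligible A, C, D, E, F
Layer 58-60: 3 each from C, D, E, F = 3*4 = 12 chips; eligible C, D, E, F
Layer 61-100: 40 each from C, E, F = 40*3 = 120 chips; eligible C, E, F
Layer 101-150: 50 each from C, E = 50*2 = 100 chips; eligible C, E

Pot 1: 138 chips, eligible: A, B, C, D, E, F
Pot 2: 170 chips, eligible: A, C, D, E, F
Pot 3: 12 chips, eligible: C, D, E, F
Pot 4: 120 chips, eligible: C, E, F
Pot 5: 100 chips, eligible: C, E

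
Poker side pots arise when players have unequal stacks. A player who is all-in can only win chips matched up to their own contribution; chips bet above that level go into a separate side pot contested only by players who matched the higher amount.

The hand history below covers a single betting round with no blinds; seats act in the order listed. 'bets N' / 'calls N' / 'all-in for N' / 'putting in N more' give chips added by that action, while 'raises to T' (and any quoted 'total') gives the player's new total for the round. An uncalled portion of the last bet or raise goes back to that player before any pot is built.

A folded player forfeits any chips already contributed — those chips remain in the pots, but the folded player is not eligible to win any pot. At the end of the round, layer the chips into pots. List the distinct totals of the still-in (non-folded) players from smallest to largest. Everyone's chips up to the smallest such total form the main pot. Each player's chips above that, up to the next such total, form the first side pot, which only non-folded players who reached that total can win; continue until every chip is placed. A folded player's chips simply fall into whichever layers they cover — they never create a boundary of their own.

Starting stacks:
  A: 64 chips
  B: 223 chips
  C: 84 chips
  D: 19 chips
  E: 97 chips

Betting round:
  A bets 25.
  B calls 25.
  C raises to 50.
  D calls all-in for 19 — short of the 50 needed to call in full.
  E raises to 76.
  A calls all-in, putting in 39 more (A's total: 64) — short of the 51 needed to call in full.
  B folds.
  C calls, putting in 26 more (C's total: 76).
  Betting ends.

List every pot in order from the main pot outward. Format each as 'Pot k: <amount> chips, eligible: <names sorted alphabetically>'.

Contributions: A=64, B=25, C=76, D=19, E=76
Folded: B
Pot levels (distinct totals of non-folded players): 19, 64, 76
Layer 1-19: 19 each from A, B, C, D, E = 19*5 = 95 chips; eligible A, C, D, E
Layer 20-64: A 45 + B 6 + C 45 + E 45 = 141 chips; eligible A, C, E
Layer 65-76: 12 each from C, E = 12*2 = 24 chips; eligible C, E

Pot 1: 95 chips, eligible: A, C, D, E
Pot 2: 141 chips, eligible: A, C, E
Pot 3: 24 chips, eligible: C, E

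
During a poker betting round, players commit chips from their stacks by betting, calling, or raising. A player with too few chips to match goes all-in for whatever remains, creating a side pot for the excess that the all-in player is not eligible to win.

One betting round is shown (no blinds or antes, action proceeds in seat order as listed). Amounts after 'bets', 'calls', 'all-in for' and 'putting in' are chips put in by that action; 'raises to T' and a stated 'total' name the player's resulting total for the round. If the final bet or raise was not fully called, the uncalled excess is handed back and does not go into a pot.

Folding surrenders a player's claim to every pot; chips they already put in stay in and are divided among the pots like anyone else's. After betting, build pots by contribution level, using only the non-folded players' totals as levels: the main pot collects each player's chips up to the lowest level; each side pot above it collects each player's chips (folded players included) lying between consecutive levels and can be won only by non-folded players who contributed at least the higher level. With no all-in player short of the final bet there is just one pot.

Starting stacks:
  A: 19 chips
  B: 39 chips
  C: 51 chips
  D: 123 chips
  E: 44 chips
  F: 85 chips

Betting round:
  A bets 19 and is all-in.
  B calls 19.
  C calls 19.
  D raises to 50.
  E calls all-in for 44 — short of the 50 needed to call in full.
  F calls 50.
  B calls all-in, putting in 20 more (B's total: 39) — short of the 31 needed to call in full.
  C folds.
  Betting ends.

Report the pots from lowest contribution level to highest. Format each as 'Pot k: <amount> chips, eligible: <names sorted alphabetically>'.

Pot 1: 114 chips, eligible: A, B, D, E, F
Pot 2: 80 chips, eligible: B, D, E, F
Pot 3: 15 chips, eligible: D, E, F
Pot 4: 12 chips, eligible: D, F

Derivation:
Contributions: A=19, B=39, C=19, D=50, E=44, F=50
Folded: C
Pot levels (distinct totals of non-folded players): 19, 39, 44, 50
Layer 1-19: 19 each from A, B, C, D, E, F = 19*6 = 114 chips; eligible A, B, D, E, F
Layer 20-39: 20 each from B, D, E, F = 20*4 = 80 chips; eligible B, D, E, F
Layer 40-44: 5 each from D, E, F = 5*3 = 15 chips; eligible D, E, F
Layer 45-50: 6 each from D, F = 6*2 = 12 chips; eligible D, F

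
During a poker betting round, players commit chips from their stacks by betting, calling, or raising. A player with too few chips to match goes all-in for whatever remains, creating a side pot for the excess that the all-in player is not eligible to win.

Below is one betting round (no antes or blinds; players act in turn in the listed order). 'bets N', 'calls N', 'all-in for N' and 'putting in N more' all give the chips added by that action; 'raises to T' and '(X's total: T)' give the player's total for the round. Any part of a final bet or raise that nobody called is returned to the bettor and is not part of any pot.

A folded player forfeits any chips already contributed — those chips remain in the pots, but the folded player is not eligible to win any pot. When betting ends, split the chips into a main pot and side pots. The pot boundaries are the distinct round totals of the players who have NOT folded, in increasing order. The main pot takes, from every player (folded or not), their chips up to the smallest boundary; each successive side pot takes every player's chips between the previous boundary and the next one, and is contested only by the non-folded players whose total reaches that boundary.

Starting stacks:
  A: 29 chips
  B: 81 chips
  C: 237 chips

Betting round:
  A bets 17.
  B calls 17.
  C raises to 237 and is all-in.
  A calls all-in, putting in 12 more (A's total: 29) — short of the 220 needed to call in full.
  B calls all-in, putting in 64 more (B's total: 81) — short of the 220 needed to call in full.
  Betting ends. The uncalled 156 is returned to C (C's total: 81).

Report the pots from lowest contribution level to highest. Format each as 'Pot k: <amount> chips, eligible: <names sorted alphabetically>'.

Contributions (after 156 returned to C): A=29, B=81, C=81
Pot levels (distinct totals of non-folded players): 29, 81
Layer 1-29: 29 each from A, B, C = 29*3 = 87 chips; eligible A, B, C
Layer 30-81: 52 each from B, C = 52*2 = 104 chips; eligible B, C

Pot 1: 87 chips, eligible: A, B, C
Pot 2: 104 chips, eligible: B, C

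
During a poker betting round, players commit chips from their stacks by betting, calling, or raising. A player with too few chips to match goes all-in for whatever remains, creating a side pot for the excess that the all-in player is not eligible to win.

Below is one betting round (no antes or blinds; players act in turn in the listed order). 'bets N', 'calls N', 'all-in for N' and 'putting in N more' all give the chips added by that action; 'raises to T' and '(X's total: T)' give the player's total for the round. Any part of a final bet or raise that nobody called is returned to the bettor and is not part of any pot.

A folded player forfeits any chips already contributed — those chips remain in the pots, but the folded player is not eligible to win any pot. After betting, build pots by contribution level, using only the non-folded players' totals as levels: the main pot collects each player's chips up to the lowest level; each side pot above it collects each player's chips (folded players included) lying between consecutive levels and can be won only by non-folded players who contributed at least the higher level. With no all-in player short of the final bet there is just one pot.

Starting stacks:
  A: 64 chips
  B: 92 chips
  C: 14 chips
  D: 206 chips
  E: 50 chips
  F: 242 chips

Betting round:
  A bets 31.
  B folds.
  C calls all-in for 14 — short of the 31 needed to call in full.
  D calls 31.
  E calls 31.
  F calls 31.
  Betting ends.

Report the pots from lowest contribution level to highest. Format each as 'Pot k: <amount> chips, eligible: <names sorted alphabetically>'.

Contributions: A=31, C=14, D=31, E=31, F=31
Folded: B
Pot levels (distinct totals of non-folded players): 14, 31
Layer 1-14: 14 each from A, C, D, E, F = 14*5 = 70 chips; eligible A, C, D, E, F
Layer 15-31: 17 each from A, D, E, F = 17*4 = 68 chips; eligible A, D, E, F

Pot 1: 70 chips, eligible: A, C, D, E, F
Pot 2: 68 chips, eligible: A, D, E, F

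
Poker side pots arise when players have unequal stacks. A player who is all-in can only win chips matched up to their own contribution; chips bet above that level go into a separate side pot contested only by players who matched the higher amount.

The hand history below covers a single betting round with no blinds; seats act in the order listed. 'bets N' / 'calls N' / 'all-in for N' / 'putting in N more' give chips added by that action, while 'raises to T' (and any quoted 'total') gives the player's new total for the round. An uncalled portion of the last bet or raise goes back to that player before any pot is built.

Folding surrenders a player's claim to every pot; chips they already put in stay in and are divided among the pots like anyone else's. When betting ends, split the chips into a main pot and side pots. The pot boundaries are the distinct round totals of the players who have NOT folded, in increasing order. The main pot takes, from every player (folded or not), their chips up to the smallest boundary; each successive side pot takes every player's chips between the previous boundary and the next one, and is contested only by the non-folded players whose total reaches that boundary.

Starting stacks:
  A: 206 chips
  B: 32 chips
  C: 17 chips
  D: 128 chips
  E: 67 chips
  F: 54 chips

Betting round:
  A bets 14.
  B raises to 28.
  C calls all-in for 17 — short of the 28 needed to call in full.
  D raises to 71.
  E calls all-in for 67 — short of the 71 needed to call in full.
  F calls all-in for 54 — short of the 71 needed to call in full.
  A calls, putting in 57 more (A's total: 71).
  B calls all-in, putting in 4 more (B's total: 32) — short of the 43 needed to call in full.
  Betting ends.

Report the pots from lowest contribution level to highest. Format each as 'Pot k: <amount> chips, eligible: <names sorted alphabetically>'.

Pot 1: 102 chips, eligible: A, B, C, D, E, F
Pot 2: 75 chips, eligible: A, B, D, E, F
Pot 3: 88 chips, eligible: A, D, E, F
Pot 4: 39 chips, eligible: A, D, E
Pot 5: 8 chips, eligible: A, D

Derivation:
Contributions: A=71, B=32, C=17, D=71, E=67, F=54
Pot levels (distinct totals of non-folded players): 17, 32, 54, 67, 71
Layer 1-17: 17 each from A, B, C, D, E, F = 17*6 = 102 chips; eligible A, B, C, D, E, F
Layer 18-32: 15 each from A, B, D, E, F = 15*5 = 75 chips; eligible A, B, D, E, F
Layer 33-54: 22 each from A, D, E, F = 22*4 = 88 chips; eligible A, D, E, F
Layer 55-67: 13 each from A, D, E = 13*3 = 39 chips; eligible A, D, E
Layer 68-71: 4 each from A, D = 4*2 = 8 chips; eligible A, D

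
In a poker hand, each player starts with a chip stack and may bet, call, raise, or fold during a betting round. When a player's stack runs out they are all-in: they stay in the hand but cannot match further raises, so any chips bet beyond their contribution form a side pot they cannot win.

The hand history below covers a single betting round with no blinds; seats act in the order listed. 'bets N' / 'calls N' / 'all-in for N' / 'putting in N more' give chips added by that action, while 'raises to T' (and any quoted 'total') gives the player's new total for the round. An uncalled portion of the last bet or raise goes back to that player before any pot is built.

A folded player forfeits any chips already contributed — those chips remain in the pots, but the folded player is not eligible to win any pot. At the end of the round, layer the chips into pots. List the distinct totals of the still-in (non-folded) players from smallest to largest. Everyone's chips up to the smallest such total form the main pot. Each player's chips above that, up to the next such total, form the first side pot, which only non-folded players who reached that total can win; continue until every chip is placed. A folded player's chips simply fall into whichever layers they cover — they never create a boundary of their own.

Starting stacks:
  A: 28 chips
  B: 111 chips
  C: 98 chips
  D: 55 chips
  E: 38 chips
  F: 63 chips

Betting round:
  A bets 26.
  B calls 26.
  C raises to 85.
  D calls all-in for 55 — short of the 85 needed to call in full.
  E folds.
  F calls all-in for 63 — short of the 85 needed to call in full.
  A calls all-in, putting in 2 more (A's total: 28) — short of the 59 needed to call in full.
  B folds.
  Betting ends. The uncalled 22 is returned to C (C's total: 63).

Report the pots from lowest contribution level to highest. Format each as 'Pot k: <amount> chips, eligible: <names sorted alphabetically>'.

Contributions (after 22 returned to C): A=28, B=26, C=63, D=55, F=63
Folded: B, E
Pot levels (distinct totals of non-folded players): 28, 55, 63
Layer 1-28: A 28 + B 26 + C 28 + D 28 + F 28 = 138 chips; eligible A, C, D, F
Layer 29-55: 27 each from C, D, F = 27*3 = 81 chips; eligible C, D, F
Layer 56-63: 8 each from C, F = 8*2 = 16 chips; eligible C, F

Pot 1: 138 chips, eligible: A, C, D, F
Pot 2: 81 chips, eligible: C, D, F
Pot 3: 16 chips, eligible: C, F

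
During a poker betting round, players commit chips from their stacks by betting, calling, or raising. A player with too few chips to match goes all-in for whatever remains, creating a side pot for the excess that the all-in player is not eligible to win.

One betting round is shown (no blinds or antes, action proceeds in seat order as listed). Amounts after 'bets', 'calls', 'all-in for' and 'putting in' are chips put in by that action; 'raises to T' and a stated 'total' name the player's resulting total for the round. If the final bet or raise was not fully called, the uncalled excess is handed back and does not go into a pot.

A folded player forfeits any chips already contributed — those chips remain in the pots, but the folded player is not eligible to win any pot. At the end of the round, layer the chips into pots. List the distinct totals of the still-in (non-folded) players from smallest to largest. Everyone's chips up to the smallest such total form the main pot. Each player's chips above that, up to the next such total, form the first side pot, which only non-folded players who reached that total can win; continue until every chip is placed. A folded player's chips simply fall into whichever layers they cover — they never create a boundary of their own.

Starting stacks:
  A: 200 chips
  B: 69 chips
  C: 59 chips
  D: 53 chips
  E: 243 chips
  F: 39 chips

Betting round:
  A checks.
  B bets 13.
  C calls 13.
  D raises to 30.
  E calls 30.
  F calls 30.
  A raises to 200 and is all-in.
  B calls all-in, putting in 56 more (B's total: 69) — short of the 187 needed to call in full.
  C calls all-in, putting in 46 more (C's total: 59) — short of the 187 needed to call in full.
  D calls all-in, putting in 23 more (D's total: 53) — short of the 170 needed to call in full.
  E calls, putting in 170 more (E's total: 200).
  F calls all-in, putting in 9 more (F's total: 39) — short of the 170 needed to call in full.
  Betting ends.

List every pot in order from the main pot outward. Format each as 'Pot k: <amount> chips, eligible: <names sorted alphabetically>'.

Contributions: A=200, B=69, C=59, D=53, E=200, F=39
Pot levels (distinct totals of non-folded players): 39, 53, 59, 69, 200
Layer 1-39: 39 each from A, B, C, D, E, F = 39*6 = 234 chips; eligible A, B, C, D, E, F
Layer 40-53: 14 each from A, B, C, D, E = 14*5 = 70 chips; eligible A, B, C, D, E
Layer 54-59: 6 each from A, B, C, E = 6*4 = 24 chips; eligible A, B, C, E
Layer 60-69: 10 each from A, B, E = 10*3 = 30 chips; eligible A, B, E
Layer 70-200: 131 each from A, E = 131*2 = 262 chips; eligible A, E

Pot 1: 234 chips, eligible: A, B, C, D, E, F
Pot 2: 70 chips, eligible: A, B, C, D, E
Pot 3: 24 chips, eligible: A, B, C, E
Pot 4: 30 chips, eligible: A, B, E
Pot 5: 262 chips, eligible: A, E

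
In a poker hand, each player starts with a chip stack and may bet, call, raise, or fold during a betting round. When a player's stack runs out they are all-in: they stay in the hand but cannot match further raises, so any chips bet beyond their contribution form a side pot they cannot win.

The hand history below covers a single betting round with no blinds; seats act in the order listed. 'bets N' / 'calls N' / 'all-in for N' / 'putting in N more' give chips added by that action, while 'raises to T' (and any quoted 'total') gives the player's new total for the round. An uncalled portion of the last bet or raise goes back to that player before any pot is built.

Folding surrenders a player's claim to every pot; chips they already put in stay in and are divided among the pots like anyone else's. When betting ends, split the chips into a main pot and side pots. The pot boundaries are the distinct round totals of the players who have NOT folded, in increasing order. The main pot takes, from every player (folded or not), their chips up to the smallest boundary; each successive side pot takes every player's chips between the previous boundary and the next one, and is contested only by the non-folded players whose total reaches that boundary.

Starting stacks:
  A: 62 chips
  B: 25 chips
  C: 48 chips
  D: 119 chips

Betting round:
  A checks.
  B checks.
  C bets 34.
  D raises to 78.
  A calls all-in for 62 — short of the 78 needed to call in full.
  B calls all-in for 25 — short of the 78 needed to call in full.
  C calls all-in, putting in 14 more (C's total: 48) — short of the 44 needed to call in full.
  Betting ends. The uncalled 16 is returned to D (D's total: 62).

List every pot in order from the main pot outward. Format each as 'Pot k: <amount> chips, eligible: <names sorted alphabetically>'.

Pot 1: 100 chips, eligible: A, B, C, D
Pot 2: 69 chips, eligible: A, C, D
Pot 3: 28 chips, eligible: A, D

Derivation:
Contributions (after 16 returned to D): A=62, B=25, C=48, D=62
Pot levels (distinct totals of non-folded players): 25, 48, 62
Layer 1-25: 25 each from A, B, C, D = 25*4 = 100 chips; eligible A, B, C, D
Layer 26-48: 23 each from A, C, D = 23*3 = 69 chips; eligible A, C, D
Layer 49-62: 14 each from A, D = 14*2 = 28 chips; eligible A, D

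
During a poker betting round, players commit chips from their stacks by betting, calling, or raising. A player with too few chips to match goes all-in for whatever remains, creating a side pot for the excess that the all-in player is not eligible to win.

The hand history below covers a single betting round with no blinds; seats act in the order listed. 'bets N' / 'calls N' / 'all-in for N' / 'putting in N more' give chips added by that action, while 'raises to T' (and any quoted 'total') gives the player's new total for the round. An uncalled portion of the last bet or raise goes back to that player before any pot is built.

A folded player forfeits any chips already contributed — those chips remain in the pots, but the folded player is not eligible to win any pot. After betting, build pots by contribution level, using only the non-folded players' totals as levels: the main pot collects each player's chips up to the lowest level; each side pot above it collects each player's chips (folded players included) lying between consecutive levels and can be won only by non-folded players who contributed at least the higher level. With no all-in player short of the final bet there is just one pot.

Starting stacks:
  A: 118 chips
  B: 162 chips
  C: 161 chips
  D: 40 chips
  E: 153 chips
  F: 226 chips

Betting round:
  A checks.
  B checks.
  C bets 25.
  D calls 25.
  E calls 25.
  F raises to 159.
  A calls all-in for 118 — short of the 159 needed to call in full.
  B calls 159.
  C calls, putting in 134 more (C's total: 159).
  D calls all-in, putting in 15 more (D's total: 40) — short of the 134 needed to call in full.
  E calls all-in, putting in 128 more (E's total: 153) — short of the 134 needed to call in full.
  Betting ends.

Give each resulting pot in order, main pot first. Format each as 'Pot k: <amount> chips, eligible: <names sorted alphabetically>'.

Contributions: A=118, B=159, C=159, D=40, E=153, F=159
Pot levels (distinct totals of non-folded players): 40, 118, 153, 159
Layer 1-40: 40 each from A, B, C, D, E, F = 40*6 = 240 chips; eligible A, B, C, D, E, F
Layer 41-118: 78 each from A, B, C, E, F = 78*5 = 390 chips; eligible A, B, C, E, F
Layer 119-153: 35 each from B, C, E, F = 35*4 = 140 chips; eligible B, C, E, F
Layer 154-159: 6 each from B, C, F = 6*3 = 18 chips; eligible B, C, F

Pot 1: 240 chips, eligible: A, B, C, D, E, F
Pot 2: 390 chips, eligible: A, B, C, E, F
Pot 3: 140 chips, eligible: B, C, E, F
Pot 4: 18 chips, eligible: B, C, F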